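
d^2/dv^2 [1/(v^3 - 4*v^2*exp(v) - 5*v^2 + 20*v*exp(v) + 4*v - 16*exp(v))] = 2*((2*v^2*exp(v) - 2*v*exp(v) - 3*v - 8*exp(v) + 5)*(v^3 - 4*v^2*exp(v) - 5*v^2 + 20*v*exp(v) + 4*v - 16*exp(v)) + (-4*v^2*exp(v) + 3*v^2 + 12*v*exp(v) - 10*v + 4*exp(v) + 4)^2)/(v^3 - 4*v^2*exp(v) - 5*v^2 + 20*v*exp(v) + 4*v - 16*exp(v))^3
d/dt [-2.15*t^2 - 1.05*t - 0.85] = -4.3*t - 1.05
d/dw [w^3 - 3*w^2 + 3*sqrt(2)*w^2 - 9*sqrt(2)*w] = 3*w^2 - 6*w + 6*sqrt(2)*w - 9*sqrt(2)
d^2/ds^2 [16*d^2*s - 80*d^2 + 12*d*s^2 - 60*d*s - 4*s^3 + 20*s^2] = 24*d - 24*s + 40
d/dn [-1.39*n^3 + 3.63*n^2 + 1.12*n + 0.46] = -4.17*n^2 + 7.26*n + 1.12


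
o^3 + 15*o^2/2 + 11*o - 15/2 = (o - 1/2)*(o + 3)*(o + 5)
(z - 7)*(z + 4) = z^2 - 3*z - 28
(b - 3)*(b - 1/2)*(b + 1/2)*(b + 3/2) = b^4 - 3*b^3/2 - 19*b^2/4 + 3*b/8 + 9/8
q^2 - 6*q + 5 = (q - 5)*(q - 1)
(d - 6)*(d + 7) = d^2 + d - 42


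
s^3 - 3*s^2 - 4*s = s*(s - 4)*(s + 1)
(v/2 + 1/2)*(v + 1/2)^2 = v^3/2 + v^2 + 5*v/8 + 1/8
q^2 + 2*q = q*(q + 2)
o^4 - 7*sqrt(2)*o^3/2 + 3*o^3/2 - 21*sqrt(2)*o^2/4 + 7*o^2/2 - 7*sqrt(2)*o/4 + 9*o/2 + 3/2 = (o + 1/2)*(o + 1)*(o - 3*sqrt(2))*(o - sqrt(2)/2)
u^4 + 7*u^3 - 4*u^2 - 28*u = u*(u - 2)*(u + 2)*(u + 7)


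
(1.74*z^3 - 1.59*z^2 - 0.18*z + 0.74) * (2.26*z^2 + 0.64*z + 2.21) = 3.9324*z^5 - 2.4798*z^4 + 2.421*z^3 - 1.9567*z^2 + 0.0758*z + 1.6354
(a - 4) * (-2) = 8 - 2*a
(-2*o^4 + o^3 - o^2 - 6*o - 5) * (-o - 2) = 2*o^5 + 3*o^4 - o^3 + 8*o^2 + 17*o + 10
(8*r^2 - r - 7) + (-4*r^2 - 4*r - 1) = 4*r^2 - 5*r - 8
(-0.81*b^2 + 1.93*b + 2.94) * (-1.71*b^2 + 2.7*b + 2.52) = 1.3851*b^4 - 5.4873*b^3 - 1.8576*b^2 + 12.8016*b + 7.4088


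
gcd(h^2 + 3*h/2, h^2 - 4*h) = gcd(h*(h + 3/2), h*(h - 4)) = h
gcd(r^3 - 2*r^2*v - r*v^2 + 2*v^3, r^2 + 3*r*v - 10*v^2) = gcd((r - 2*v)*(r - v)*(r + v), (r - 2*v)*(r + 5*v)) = r - 2*v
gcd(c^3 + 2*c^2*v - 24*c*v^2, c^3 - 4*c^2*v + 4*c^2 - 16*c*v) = -c^2 + 4*c*v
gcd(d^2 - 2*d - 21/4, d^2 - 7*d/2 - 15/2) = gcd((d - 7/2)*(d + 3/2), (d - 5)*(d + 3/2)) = d + 3/2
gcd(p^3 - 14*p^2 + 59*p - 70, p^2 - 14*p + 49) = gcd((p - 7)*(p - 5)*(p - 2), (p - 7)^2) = p - 7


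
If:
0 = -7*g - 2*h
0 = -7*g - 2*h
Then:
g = -2*h/7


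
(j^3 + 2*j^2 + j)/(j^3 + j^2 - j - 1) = j/(j - 1)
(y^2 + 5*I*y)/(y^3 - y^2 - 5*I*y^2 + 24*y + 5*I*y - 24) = y*(y + 5*I)/(y^3 - y^2*(1 + 5*I) + y*(24 + 5*I) - 24)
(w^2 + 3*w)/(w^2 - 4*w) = (w + 3)/(w - 4)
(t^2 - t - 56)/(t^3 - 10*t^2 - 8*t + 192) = (t + 7)/(t^2 - 2*t - 24)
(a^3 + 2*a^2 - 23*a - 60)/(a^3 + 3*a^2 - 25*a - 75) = (a + 4)/(a + 5)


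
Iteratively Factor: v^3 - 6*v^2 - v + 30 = (v + 2)*(v^2 - 8*v + 15) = (v - 3)*(v + 2)*(v - 5)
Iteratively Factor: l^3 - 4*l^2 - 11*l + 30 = (l - 2)*(l^2 - 2*l - 15) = (l - 5)*(l - 2)*(l + 3)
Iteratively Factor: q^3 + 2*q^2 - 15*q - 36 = (q - 4)*(q^2 + 6*q + 9) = (q - 4)*(q + 3)*(q + 3)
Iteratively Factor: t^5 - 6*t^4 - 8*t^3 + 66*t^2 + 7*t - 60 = (t + 3)*(t^4 - 9*t^3 + 19*t^2 + 9*t - 20) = (t - 1)*(t + 3)*(t^3 - 8*t^2 + 11*t + 20) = (t - 5)*(t - 1)*(t + 3)*(t^2 - 3*t - 4) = (t - 5)*(t - 4)*(t - 1)*(t + 3)*(t + 1)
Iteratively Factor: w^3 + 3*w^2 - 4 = (w - 1)*(w^2 + 4*w + 4) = (w - 1)*(w + 2)*(w + 2)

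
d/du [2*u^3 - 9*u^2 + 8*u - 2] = 6*u^2 - 18*u + 8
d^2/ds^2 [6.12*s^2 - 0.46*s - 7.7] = 12.2400000000000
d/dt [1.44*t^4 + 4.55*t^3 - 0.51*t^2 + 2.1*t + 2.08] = 5.76*t^3 + 13.65*t^2 - 1.02*t + 2.1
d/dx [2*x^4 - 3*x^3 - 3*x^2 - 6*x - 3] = 8*x^3 - 9*x^2 - 6*x - 6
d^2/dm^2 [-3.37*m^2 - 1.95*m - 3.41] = -6.74000000000000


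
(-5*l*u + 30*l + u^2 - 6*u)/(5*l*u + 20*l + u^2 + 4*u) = (-5*l*u + 30*l + u^2 - 6*u)/(5*l*u + 20*l + u^2 + 4*u)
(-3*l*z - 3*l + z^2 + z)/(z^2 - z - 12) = (3*l*z + 3*l - z^2 - z)/(-z^2 + z + 12)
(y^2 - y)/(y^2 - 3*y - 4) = y*(1 - y)/(-y^2 + 3*y + 4)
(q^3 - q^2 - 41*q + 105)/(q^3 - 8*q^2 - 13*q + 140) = (q^2 + 4*q - 21)/(q^2 - 3*q - 28)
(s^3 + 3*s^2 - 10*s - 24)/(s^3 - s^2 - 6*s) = (s + 4)/s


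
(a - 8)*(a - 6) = a^2 - 14*a + 48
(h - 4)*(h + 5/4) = h^2 - 11*h/4 - 5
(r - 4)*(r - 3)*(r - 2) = r^3 - 9*r^2 + 26*r - 24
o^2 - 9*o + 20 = (o - 5)*(o - 4)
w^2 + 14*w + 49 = (w + 7)^2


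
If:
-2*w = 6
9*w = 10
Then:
No Solution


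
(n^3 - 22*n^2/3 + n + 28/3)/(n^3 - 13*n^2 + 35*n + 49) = (n - 4/3)/(n - 7)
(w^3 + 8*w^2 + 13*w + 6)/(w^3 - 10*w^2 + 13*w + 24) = (w^2 + 7*w + 6)/(w^2 - 11*w + 24)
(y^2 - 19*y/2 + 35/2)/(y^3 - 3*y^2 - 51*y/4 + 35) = 2*(y - 7)/(2*y^2 - y - 28)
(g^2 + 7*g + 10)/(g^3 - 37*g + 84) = (g^2 + 7*g + 10)/(g^3 - 37*g + 84)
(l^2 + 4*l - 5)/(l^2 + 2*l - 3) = (l + 5)/(l + 3)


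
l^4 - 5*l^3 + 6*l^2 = l^2*(l - 3)*(l - 2)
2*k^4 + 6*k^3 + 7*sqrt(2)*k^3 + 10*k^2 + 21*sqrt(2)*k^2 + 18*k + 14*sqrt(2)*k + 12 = (k + 2)*(k + 3*sqrt(2))*(sqrt(2)*k + 1)*(sqrt(2)*k + sqrt(2))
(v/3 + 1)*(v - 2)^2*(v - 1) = v^4/3 - 2*v^3/3 - 7*v^2/3 + 20*v/3 - 4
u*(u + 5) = u^2 + 5*u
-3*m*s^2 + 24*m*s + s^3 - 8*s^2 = s*(-3*m + s)*(s - 8)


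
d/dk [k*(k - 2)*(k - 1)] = 3*k^2 - 6*k + 2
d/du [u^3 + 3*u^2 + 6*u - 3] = 3*u^2 + 6*u + 6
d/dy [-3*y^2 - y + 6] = -6*y - 1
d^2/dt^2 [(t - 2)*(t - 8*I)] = 2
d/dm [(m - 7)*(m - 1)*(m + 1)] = 3*m^2 - 14*m - 1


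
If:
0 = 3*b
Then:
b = 0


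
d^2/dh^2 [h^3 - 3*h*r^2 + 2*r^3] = 6*h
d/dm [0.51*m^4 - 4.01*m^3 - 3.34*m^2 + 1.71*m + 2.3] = 2.04*m^3 - 12.03*m^2 - 6.68*m + 1.71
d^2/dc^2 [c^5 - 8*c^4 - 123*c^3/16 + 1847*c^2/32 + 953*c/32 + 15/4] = 20*c^3 - 96*c^2 - 369*c/8 + 1847/16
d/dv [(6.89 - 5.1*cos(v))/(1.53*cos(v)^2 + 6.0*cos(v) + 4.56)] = (-7.803*cos(v)^2 + 21.0834*cos(v) + 64.596)*sin(v)/(2.3409*cos(v)^4 + 18.36*cos(v)^3 + 49.9536*cos(v)^2 + 54.72*cos(v) + 20.7936)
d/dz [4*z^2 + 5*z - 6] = 8*z + 5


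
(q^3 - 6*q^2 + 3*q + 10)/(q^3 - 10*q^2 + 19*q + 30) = (q - 2)/(q - 6)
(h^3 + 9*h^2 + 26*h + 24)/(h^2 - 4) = (h^2 + 7*h + 12)/(h - 2)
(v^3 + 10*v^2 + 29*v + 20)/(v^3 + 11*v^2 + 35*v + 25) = (v + 4)/(v + 5)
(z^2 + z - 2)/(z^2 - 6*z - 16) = (z - 1)/(z - 8)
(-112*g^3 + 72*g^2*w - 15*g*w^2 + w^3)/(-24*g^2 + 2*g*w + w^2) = (28*g^2 - 11*g*w + w^2)/(6*g + w)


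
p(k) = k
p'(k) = 1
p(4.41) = 4.41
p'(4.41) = 1.00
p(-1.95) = -1.95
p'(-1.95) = 1.00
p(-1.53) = -1.53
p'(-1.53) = 1.00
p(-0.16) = -0.16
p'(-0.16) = 1.00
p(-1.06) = -1.06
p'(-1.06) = 1.00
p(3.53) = 3.53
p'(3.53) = 1.00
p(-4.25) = -4.25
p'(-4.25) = 1.00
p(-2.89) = -2.89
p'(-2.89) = 1.00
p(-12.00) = -12.00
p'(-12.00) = 1.00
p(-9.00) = -9.00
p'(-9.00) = 1.00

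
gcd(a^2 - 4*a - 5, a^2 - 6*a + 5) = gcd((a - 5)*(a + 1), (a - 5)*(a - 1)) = a - 5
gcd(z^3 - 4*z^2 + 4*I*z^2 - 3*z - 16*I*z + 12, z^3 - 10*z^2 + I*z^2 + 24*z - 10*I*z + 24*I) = z^2 + z*(-4 + I) - 4*I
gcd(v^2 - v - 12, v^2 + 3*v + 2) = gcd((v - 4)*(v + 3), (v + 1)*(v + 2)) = 1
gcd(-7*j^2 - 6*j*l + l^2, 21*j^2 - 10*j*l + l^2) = 7*j - l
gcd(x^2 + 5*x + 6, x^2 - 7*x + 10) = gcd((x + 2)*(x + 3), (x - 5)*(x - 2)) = 1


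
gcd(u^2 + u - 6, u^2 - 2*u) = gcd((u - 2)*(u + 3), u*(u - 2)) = u - 2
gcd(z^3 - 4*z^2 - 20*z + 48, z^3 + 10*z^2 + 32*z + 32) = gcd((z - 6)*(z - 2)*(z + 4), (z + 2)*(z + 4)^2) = z + 4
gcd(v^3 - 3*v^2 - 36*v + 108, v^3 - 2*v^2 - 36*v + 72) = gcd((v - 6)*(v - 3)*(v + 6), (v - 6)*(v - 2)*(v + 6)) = v^2 - 36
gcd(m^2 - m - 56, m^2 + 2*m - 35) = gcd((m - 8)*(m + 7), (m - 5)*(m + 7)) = m + 7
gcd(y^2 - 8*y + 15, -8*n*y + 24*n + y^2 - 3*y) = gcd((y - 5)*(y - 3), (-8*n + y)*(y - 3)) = y - 3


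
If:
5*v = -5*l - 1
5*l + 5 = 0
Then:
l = -1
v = 4/5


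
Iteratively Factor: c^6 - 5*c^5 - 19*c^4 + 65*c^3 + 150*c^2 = (c - 5)*(c^5 - 19*c^3 - 30*c^2) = c*(c - 5)*(c^4 - 19*c^2 - 30*c) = c*(c - 5)*(c + 3)*(c^3 - 3*c^2 - 10*c) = c*(c - 5)*(c + 2)*(c + 3)*(c^2 - 5*c) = c*(c - 5)^2*(c + 2)*(c + 3)*(c)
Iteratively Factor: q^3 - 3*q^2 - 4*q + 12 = (q + 2)*(q^2 - 5*q + 6) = (q - 2)*(q + 2)*(q - 3)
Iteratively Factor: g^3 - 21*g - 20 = (g - 5)*(g^2 + 5*g + 4) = (g - 5)*(g + 1)*(g + 4)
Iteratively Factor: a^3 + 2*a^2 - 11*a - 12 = (a + 4)*(a^2 - 2*a - 3) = (a + 1)*(a + 4)*(a - 3)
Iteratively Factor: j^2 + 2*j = (j)*(j + 2)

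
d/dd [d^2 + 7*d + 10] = 2*d + 7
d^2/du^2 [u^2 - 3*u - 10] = 2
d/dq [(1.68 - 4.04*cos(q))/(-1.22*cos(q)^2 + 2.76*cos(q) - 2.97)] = (4.9288*cos(q)^2 - 4.0992*cos(q) - 7.362)*sin(q)/(1.4884*cos(q)^4 - 6.7344*cos(q)^3 + 14.8644*cos(q)^2 - 16.3944*cos(q) + 8.8209)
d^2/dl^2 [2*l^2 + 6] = 4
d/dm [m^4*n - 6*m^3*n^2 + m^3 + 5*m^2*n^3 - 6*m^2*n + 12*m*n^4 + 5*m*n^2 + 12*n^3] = 4*m^3*n - 18*m^2*n^2 + 3*m^2 + 10*m*n^3 - 12*m*n + 12*n^4 + 5*n^2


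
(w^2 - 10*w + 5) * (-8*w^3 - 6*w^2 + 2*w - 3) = -8*w^5 + 74*w^4 + 22*w^3 - 53*w^2 + 40*w - 15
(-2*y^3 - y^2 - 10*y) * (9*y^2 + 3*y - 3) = -18*y^5 - 15*y^4 - 87*y^3 - 27*y^2 + 30*y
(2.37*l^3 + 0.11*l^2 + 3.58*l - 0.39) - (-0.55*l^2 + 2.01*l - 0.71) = 2.37*l^3 + 0.66*l^2 + 1.57*l + 0.32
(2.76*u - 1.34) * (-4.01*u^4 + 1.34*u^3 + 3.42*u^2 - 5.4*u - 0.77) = -11.0676*u^5 + 9.0718*u^4 + 7.6436*u^3 - 19.4868*u^2 + 5.1108*u + 1.0318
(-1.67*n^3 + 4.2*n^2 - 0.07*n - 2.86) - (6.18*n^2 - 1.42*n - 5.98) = -1.67*n^3 - 1.98*n^2 + 1.35*n + 3.12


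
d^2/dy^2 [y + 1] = 0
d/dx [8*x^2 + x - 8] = 16*x + 1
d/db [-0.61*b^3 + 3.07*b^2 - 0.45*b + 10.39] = -1.83*b^2 + 6.14*b - 0.45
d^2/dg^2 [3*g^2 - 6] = 6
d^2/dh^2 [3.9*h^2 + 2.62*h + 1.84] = 7.80000000000000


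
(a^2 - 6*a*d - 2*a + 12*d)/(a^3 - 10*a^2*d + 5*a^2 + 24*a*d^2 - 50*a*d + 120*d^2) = (a - 2)/(a^2 - 4*a*d + 5*a - 20*d)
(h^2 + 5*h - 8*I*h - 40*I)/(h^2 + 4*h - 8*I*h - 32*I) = (h + 5)/(h + 4)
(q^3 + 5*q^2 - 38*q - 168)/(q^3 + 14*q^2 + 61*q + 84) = (q - 6)/(q + 3)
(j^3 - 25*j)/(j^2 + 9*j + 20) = j*(j - 5)/(j + 4)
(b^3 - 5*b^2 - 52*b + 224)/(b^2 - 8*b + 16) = (b^2 - b - 56)/(b - 4)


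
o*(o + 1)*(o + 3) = o^3 + 4*o^2 + 3*o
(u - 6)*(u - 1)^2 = u^3 - 8*u^2 + 13*u - 6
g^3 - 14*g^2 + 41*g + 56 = (g - 8)*(g - 7)*(g + 1)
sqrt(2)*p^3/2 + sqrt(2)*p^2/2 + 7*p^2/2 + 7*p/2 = p*(p + 7*sqrt(2)/2)*(sqrt(2)*p/2 + sqrt(2)/2)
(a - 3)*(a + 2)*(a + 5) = a^3 + 4*a^2 - 11*a - 30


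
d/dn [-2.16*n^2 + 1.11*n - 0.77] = 1.11 - 4.32*n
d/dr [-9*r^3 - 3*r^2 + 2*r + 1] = -27*r^2 - 6*r + 2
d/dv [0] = 0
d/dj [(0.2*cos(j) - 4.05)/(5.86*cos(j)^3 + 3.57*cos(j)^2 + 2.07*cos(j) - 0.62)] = (2.344*cos(j)^3 - 70.485*cos(j)^2 - 28.917*cos(j) - 8.2595)*sin(j)/(34.3396*cos(j)^6 + 41.8404*cos(j)^5 + 37.0053*cos(j)^4 + 7.5134*cos(j)^3 - 0.141900000000001*cos(j)^2 - 2.5668*cos(j) + 0.3844)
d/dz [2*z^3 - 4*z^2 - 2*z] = 6*z^2 - 8*z - 2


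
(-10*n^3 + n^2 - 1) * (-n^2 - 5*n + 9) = 10*n^5 + 49*n^4 - 95*n^3 + 10*n^2 + 5*n - 9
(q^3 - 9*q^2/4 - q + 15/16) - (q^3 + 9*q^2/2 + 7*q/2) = -27*q^2/4 - 9*q/2 + 15/16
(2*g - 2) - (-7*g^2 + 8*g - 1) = 7*g^2 - 6*g - 1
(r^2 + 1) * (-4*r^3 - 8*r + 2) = -4*r^5 - 12*r^3 + 2*r^2 - 8*r + 2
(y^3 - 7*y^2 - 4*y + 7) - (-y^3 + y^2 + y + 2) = 2*y^3 - 8*y^2 - 5*y + 5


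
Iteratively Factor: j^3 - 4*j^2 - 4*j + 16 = (j - 4)*(j^2 - 4) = (j - 4)*(j + 2)*(j - 2)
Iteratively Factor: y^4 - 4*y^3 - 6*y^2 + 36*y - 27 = (y - 3)*(y^3 - y^2 - 9*y + 9) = (y - 3)^2*(y^2 + 2*y - 3) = (y - 3)^2*(y + 3)*(y - 1)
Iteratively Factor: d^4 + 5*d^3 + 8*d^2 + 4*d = (d)*(d^3 + 5*d^2 + 8*d + 4) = d*(d + 2)*(d^2 + 3*d + 2) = d*(d + 2)^2*(d + 1)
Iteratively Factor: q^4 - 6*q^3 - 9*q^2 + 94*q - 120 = (q - 5)*(q^3 - q^2 - 14*q + 24) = (q - 5)*(q - 3)*(q^2 + 2*q - 8) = (q - 5)*(q - 3)*(q - 2)*(q + 4)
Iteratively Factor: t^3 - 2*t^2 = (t)*(t^2 - 2*t) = t*(t - 2)*(t)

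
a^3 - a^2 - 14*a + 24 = (a - 3)*(a - 2)*(a + 4)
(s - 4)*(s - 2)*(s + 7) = s^3 + s^2 - 34*s + 56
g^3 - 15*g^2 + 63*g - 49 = (g - 7)^2*(g - 1)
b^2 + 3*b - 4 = (b - 1)*(b + 4)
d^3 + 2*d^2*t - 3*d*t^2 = d*(d - t)*(d + 3*t)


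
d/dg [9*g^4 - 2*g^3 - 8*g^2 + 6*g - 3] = 36*g^3 - 6*g^2 - 16*g + 6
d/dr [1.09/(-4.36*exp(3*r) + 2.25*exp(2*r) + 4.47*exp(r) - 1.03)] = (14.2572*exp(2*r) - 4.905*exp(r) - 4.8723)*exp(r)/(4.36*exp(3*r) - 2.25*exp(2*r) - 4.47*exp(r) + 1.03)^2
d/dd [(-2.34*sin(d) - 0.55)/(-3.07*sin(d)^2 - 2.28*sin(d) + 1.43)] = (-3.377*sin(d) + 3.5919*cos(2*d) - 8.1921)*cos(d)/(3.07*sin(d)^2 + 2.28*sin(d) - 1.43)^2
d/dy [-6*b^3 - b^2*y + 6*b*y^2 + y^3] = -b^2 + 12*b*y + 3*y^2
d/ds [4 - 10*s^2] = -20*s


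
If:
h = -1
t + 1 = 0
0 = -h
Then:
No Solution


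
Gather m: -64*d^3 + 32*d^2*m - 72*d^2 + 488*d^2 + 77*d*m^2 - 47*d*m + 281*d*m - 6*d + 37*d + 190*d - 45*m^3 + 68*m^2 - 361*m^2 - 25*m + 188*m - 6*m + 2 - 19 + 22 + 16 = -64*d^3 + 416*d^2 + 221*d - 45*m^3 + m^2*(77*d - 293) + m*(32*d^2 + 234*d + 157) + 21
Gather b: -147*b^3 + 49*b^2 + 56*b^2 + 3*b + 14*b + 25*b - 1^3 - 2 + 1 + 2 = -147*b^3 + 105*b^2 + 42*b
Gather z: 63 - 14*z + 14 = 77 - 14*z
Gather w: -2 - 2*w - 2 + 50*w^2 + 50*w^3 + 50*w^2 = 50*w^3 + 100*w^2 - 2*w - 4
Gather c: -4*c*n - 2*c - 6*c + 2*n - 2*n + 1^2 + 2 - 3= c*(-4*n - 8)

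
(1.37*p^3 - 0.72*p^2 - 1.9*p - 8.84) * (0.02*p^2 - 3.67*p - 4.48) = 0.0274*p^5 - 5.0423*p^4 - 3.5332*p^3 + 10.0218*p^2 + 40.9548*p + 39.6032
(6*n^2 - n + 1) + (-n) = 6*n^2 - 2*n + 1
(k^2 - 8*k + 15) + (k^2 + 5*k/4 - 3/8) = 2*k^2 - 27*k/4 + 117/8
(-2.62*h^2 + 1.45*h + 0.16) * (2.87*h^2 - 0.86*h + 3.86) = -7.5194*h^4 + 6.4147*h^3 - 10.901*h^2 + 5.4594*h + 0.6176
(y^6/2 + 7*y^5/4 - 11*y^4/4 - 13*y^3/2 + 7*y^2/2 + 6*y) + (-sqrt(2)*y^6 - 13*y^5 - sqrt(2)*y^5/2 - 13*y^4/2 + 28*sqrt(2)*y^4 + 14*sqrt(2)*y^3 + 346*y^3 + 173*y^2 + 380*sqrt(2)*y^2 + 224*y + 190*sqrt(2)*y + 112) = -sqrt(2)*y^6 + y^6/2 - 45*y^5/4 - sqrt(2)*y^5/2 - 37*y^4/4 + 28*sqrt(2)*y^4 + 14*sqrt(2)*y^3 + 679*y^3/2 + 353*y^2/2 + 380*sqrt(2)*y^2 + 230*y + 190*sqrt(2)*y + 112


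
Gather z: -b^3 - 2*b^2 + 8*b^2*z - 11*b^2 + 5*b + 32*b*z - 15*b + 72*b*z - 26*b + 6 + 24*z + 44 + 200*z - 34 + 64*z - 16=-b^3 - 13*b^2 - 36*b + z*(8*b^2 + 104*b + 288)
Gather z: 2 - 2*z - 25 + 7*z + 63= 5*z + 40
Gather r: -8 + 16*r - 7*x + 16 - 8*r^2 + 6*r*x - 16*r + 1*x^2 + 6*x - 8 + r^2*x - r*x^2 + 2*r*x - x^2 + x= r^2*(x - 8) + r*(-x^2 + 8*x)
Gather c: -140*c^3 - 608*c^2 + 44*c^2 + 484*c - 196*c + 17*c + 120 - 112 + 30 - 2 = -140*c^3 - 564*c^2 + 305*c + 36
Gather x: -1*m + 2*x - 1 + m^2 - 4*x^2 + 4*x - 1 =m^2 - m - 4*x^2 + 6*x - 2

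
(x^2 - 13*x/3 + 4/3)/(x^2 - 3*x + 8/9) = 3*(x - 4)/(3*x - 8)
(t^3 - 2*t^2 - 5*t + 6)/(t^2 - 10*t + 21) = (t^2 + t - 2)/(t - 7)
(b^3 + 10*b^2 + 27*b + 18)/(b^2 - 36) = (b^2 + 4*b + 3)/(b - 6)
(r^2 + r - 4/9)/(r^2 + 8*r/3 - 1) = (r + 4/3)/(r + 3)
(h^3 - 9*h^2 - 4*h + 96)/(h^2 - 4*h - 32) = (h^2 - h - 12)/(h + 4)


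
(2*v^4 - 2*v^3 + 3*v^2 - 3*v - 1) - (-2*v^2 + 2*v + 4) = 2*v^4 - 2*v^3 + 5*v^2 - 5*v - 5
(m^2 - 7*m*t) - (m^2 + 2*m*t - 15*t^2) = -9*m*t + 15*t^2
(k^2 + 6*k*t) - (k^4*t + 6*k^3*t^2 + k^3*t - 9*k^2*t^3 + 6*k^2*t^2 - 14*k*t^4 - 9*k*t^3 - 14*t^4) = -k^4*t - 6*k^3*t^2 - k^3*t + 9*k^2*t^3 - 6*k^2*t^2 + k^2 + 14*k*t^4 + 9*k*t^3 + 6*k*t + 14*t^4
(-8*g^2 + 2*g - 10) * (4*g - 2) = -32*g^3 + 24*g^2 - 44*g + 20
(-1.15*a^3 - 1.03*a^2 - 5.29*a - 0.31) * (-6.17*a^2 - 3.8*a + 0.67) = 7.0955*a^5 + 10.7251*a^4 + 35.7828*a^3 + 21.3246*a^2 - 2.3663*a - 0.2077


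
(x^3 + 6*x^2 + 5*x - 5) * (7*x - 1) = 7*x^4 + 41*x^3 + 29*x^2 - 40*x + 5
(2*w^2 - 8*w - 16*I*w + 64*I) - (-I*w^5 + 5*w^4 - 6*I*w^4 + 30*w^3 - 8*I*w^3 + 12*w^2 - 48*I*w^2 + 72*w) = I*w^5 - 5*w^4 + 6*I*w^4 - 30*w^3 + 8*I*w^3 - 10*w^2 + 48*I*w^2 - 80*w - 16*I*w + 64*I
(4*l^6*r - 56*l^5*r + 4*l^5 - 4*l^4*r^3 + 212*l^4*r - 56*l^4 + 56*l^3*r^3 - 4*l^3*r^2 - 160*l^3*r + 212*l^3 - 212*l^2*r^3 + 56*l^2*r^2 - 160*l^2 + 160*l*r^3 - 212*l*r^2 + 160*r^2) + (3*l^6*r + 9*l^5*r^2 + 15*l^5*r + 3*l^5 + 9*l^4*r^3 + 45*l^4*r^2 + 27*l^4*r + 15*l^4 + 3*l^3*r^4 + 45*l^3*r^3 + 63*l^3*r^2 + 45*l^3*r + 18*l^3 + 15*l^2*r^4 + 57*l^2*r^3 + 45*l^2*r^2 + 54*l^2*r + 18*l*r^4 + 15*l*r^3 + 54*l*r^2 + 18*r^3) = 7*l^6*r + 9*l^5*r^2 - 41*l^5*r + 7*l^5 + 5*l^4*r^3 + 45*l^4*r^2 + 239*l^4*r - 41*l^4 + 3*l^3*r^4 + 101*l^3*r^3 + 59*l^3*r^2 - 115*l^3*r + 230*l^3 + 15*l^2*r^4 - 155*l^2*r^3 + 101*l^2*r^2 + 54*l^2*r - 160*l^2 + 18*l*r^4 + 175*l*r^3 - 158*l*r^2 + 18*r^3 + 160*r^2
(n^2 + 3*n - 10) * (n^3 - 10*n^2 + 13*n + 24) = n^5 - 7*n^4 - 27*n^3 + 163*n^2 - 58*n - 240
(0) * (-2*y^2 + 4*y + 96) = 0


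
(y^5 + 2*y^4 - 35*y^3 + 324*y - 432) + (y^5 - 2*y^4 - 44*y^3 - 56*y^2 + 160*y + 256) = 2*y^5 - 79*y^3 - 56*y^2 + 484*y - 176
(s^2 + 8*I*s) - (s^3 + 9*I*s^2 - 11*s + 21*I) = -s^3 + s^2 - 9*I*s^2 + 11*s + 8*I*s - 21*I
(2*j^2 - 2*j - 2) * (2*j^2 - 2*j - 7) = 4*j^4 - 8*j^3 - 14*j^2 + 18*j + 14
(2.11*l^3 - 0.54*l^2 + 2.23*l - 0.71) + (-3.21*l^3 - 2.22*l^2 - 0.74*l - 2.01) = -1.1*l^3 - 2.76*l^2 + 1.49*l - 2.72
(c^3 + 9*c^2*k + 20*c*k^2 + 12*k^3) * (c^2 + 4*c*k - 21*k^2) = c^5 + 13*c^4*k + 35*c^3*k^2 - 97*c^2*k^3 - 372*c*k^4 - 252*k^5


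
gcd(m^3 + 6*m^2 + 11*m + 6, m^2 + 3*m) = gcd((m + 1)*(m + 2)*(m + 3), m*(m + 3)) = m + 3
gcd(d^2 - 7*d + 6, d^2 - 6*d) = d - 6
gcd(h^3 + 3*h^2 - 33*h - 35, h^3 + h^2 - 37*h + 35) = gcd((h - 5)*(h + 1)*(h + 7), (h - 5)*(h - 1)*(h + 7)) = h^2 + 2*h - 35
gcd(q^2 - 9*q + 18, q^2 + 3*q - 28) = 1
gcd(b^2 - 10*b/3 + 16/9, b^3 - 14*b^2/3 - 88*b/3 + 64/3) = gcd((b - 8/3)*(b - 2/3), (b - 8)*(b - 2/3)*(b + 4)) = b - 2/3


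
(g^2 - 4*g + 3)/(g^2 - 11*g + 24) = (g - 1)/(g - 8)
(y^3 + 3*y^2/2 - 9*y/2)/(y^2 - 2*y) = (2*y^2 + 3*y - 9)/(2*(y - 2))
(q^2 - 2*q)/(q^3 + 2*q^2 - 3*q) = (q - 2)/(q^2 + 2*q - 3)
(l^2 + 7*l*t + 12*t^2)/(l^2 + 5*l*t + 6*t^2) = (l + 4*t)/(l + 2*t)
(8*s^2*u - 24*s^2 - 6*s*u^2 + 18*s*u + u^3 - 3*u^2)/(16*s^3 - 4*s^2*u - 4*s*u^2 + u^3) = (u - 3)/(2*s + u)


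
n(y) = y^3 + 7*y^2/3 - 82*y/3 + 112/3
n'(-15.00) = 577.67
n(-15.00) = -2402.67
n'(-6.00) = 52.67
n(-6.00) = 69.33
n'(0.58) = -23.62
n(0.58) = 22.46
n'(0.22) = -26.16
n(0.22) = 31.44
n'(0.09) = -26.89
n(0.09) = 34.89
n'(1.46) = -14.13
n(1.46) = 5.51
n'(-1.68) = -26.71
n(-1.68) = 85.10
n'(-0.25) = -28.31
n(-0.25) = 44.30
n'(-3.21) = -11.40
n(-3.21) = 116.04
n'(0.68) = -22.77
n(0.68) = 20.14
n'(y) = 3*y^2 + 14*y/3 - 82/3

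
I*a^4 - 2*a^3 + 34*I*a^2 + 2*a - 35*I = (a - 1)*(a - 5*I)*(a + 7*I)*(I*a + I)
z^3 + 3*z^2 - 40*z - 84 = (z - 6)*(z + 2)*(z + 7)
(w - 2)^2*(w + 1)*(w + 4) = w^4 + w^3 - 12*w^2 + 4*w + 16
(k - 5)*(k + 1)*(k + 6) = k^3 + 2*k^2 - 29*k - 30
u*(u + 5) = u^2 + 5*u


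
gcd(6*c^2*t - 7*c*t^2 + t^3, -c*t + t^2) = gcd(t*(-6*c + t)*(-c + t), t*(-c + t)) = -c*t + t^2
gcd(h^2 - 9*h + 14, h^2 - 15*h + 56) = h - 7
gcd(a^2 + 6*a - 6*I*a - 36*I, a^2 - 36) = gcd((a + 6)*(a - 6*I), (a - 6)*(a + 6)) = a + 6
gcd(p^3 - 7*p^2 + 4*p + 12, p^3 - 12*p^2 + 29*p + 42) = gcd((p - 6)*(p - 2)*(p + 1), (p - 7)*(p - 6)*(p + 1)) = p^2 - 5*p - 6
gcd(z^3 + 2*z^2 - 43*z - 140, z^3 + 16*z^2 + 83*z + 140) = z^2 + 9*z + 20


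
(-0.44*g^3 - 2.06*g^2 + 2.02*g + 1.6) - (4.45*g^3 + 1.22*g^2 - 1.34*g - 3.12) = -4.89*g^3 - 3.28*g^2 + 3.36*g + 4.72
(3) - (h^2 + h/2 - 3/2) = -h^2 - h/2 + 9/2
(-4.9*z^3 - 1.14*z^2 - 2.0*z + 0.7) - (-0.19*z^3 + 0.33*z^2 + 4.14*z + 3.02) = -4.71*z^3 - 1.47*z^2 - 6.14*z - 2.32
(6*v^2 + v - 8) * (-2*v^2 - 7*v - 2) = -12*v^4 - 44*v^3 - 3*v^2 + 54*v + 16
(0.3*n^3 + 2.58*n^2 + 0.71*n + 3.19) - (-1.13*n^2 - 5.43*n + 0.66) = 0.3*n^3 + 3.71*n^2 + 6.14*n + 2.53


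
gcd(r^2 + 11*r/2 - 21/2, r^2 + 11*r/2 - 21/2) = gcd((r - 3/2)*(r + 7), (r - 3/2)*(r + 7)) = r^2 + 11*r/2 - 21/2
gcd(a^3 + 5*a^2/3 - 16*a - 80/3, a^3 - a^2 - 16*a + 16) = a^2 - 16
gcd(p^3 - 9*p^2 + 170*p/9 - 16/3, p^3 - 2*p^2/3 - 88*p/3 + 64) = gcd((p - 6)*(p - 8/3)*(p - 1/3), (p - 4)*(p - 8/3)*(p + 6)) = p - 8/3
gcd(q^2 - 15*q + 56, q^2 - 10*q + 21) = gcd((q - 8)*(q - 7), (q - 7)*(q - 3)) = q - 7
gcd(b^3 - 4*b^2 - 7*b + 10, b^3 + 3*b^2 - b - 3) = b - 1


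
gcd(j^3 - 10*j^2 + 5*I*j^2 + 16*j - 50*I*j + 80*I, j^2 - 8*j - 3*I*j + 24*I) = j - 8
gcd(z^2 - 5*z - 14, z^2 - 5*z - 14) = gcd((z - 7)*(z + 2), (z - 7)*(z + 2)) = z^2 - 5*z - 14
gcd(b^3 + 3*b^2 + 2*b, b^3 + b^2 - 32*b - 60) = b + 2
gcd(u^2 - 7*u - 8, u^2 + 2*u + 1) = u + 1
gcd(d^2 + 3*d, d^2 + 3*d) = d^2 + 3*d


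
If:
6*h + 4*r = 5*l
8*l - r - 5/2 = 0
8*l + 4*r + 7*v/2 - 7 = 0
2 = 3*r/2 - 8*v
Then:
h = -4763/17376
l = 1249/2896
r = 172/181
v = -13/181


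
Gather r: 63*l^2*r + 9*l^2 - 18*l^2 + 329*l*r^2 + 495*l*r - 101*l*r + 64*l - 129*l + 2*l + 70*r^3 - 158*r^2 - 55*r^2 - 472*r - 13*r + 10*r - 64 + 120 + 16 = -9*l^2 - 63*l + 70*r^3 + r^2*(329*l - 213) + r*(63*l^2 + 394*l - 475) + 72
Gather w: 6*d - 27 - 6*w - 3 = 6*d - 6*w - 30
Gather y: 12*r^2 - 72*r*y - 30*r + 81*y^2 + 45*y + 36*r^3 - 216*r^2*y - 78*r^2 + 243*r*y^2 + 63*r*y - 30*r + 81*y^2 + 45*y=36*r^3 - 66*r^2 - 60*r + y^2*(243*r + 162) + y*(-216*r^2 - 9*r + 90)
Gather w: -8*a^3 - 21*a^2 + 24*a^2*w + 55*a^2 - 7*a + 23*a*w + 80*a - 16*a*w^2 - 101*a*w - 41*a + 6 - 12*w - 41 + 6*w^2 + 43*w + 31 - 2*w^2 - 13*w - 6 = -8*a^3 + 34*a^2 + 32*a + w^2*(4 - 16*a) + w*(24*a^2 - 78*a + 18) - 10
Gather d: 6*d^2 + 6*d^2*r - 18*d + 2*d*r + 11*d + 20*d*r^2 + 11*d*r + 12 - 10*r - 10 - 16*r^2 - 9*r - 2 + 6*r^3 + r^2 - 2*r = d^2*(6*r + 6) + d*(20*r^2 + 13*r - 7) + 6*r^3 - 15*r^2 - 21*r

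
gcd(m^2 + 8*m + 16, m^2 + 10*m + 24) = m + 4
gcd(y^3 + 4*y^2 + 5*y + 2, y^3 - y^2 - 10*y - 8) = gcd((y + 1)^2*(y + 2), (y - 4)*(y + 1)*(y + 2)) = y^2 + 3*y + 2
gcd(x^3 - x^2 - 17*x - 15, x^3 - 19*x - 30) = x^2 - 2*x - 15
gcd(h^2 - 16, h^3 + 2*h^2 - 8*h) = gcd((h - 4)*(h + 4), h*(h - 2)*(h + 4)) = h + 4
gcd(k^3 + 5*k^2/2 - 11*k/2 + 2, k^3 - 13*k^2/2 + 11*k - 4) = k - 1/2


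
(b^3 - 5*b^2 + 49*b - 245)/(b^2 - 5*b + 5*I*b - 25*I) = (b^2 + 49)/(b + 5*I)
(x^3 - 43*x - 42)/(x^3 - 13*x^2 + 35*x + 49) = (x + 6)/(x - 7)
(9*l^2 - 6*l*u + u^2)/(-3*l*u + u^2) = (-3*l + u)/u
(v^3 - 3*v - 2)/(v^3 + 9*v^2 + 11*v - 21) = (v^3 - 3*v - 2)/(v^3 + 9*v^2 + 11*v - 21)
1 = 1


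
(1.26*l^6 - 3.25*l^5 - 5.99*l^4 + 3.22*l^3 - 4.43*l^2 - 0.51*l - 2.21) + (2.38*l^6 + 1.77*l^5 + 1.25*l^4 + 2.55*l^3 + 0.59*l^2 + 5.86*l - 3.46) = 3.64*l^6 - 1.48*l^5 - 4.74*l^4 + 5.77*l^3 - 3.84*l^2 + 5.35*l - 5.67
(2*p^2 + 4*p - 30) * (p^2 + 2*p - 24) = 2*p^4 + 8*p^3 - 70*p^2 - 156*p + 720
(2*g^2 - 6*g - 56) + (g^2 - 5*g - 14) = 3*g^2 - 11*g - 70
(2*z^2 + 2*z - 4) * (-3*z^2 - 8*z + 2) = -6*z^4 - 22*z^3 + 36*z - 8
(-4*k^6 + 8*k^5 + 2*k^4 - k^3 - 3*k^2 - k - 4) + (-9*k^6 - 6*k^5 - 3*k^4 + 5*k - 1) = -13*k^6 + 2*k^5 - k^4 - k^3 - 3*k^2 + 4*k - 5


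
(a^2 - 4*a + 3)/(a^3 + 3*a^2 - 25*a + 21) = 1/(a + 7)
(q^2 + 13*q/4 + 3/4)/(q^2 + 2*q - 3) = (q + 1/4)/(q - 1)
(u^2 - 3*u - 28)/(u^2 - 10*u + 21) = (u + 4)/(u - 3)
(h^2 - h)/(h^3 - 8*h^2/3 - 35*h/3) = 3*(1 - h)/(-3*h^2 + 8*h + 35)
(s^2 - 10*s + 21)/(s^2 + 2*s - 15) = (s - 7)/(s + 5)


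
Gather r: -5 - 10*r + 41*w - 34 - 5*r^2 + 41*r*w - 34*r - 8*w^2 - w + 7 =-5*r^2 + r*(41*w - 44) - 8*w^2 + 40*w - 32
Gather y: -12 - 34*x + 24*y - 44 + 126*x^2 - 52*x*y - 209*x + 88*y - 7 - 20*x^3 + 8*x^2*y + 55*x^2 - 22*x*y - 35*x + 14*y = -20*x^3 + 181*x^2 - 278*x + y*(8*x^2 - 74*x + 126) - 63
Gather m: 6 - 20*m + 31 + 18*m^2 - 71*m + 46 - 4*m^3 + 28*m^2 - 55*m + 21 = -4*m^3 + 46*m^2 - 146*m + 104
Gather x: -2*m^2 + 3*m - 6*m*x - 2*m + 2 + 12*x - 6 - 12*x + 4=-2*m^2 - 6*m*x + m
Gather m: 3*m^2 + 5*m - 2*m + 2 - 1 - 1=3*m^2 + 3*m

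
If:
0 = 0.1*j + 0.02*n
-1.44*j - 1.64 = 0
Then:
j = -1.14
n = 5.69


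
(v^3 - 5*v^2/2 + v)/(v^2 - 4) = v*(2*v - 1)/(2*(v + 2))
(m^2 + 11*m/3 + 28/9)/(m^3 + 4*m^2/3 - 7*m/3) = (m + 4/3)/(m*(m - 1))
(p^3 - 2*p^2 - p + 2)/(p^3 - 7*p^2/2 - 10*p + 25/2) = 2*(p^2 - p - 2)/(2*p^2 - 5*p - 25)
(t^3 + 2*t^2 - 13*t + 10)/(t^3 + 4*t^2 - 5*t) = (t - 2)/t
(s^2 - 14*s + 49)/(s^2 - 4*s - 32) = (-s^2 + 14*s - 49)/(-s^2 + 4*s + 32)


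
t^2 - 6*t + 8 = (t - 4)*(t - 2)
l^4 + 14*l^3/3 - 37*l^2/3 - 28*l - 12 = (l - 3)*(l + 2/3)*(l + 1)*(l + 6)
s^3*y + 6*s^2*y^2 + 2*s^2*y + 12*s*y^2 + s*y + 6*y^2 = (s + 1)*(s + 6*y)*(s*y + y)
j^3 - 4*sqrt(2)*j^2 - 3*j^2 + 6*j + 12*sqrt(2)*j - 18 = (j - 3)*(j - 3*sqrt(2))*(j - sqrt(2))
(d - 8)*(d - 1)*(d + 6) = d^3 - 3*d^2 - 46*d + 48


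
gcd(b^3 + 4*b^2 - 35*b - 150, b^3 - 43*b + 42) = b - 6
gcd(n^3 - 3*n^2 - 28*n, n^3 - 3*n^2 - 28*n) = n^3 - 3*n^2 - 28*n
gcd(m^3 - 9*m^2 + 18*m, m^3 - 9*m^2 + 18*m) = m^3 - 9*m^2 + 18*m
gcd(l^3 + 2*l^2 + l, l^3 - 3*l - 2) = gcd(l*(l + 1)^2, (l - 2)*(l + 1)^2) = l^2 + 2*l + 1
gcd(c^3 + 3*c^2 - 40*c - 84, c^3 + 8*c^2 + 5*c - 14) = c^2 + 9*c + 14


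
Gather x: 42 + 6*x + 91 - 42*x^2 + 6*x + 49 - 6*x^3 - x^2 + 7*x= -6*x^3 - 43*x^2 + 19*x + 182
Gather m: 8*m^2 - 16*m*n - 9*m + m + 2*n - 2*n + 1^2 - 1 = 8*m^2 + m*(-16*n - 8)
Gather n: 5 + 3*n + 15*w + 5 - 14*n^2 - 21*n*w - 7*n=-14*n^2 + n*(-21*w - 4) + 15*w + 10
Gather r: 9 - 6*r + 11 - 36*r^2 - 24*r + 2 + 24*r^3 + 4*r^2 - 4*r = 24*r^3 - 32*r^2 - 34*r + 22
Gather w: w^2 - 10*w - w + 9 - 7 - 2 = w^2 - 11*w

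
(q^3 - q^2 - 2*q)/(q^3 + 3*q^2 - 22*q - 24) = q*(q - 2)/(q^2 + 2*q - 24)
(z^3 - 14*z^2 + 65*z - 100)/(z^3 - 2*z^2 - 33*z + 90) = (z^2 - 9*z + 20)/(z^2 + 3*z - 18)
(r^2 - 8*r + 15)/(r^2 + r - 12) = (r - 5)/(r + 4)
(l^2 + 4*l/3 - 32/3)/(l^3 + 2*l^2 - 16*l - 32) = (l - 8/3)/(l^2 - 2*l - 8)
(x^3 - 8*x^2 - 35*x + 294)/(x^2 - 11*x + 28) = (x^2 - x - 42)/(x - 4)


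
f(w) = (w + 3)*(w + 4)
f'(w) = 2*w + 7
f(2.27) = 33.04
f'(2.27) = 11.54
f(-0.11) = 11.24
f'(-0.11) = 6.78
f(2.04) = 30.44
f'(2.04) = 11.08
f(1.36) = 23.37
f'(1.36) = 9.72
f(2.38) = 34.32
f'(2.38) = 11.76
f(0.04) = 12.28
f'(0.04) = 7.08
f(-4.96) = 1.88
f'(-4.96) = -2.92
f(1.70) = 26.79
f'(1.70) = 10.40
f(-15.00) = 132.00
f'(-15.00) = -23.00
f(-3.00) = 0.00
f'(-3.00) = 1.00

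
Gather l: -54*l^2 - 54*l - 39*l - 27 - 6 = -54*l^2 - 93*l - 33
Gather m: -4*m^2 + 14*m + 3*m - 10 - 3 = -4*m^2 + 17*m - 13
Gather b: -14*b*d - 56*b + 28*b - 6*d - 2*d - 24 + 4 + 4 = b*(-14*d - 28) - 8*d - 16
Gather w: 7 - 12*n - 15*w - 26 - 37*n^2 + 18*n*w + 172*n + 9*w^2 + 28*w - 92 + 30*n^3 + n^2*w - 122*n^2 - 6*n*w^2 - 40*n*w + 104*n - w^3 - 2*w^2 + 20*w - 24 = 30*n^3 - 159*n^2 + 264*n - w^3 + w^2*(7 - 6*n) + w*(n^2 - 22*n + 33) - 135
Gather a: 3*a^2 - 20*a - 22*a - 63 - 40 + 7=3*a^2 - 42*a - 96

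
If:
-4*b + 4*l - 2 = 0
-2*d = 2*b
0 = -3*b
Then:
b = 0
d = 0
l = 1/2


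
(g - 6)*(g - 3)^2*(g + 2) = g^4 - 10*g^3 + 21*g^2 + 36*g - 108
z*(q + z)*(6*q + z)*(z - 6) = 6*q^2*z^2 - 36*q^2*z + 7*q*z^3 - 42*q*z^2 + z^4 - 6*z^3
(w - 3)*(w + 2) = w^2 - w - 6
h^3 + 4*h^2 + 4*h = h*(h + 2)^2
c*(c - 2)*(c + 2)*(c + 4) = c^4 + 4*c^3 - 4*c^2 - 16*c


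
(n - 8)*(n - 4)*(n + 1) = n^3 - 11*n^2 + 20*n + 32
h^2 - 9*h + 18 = (h - 6)*(h - 3)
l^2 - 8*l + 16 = (l - 4)^2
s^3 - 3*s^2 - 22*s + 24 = (s - 6)*(s - 1)*(s + 4)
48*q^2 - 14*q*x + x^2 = (-8*q + x)*(-6*q + x)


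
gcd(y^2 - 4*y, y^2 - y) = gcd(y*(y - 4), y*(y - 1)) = y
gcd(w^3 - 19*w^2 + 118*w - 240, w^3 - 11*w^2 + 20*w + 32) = w - 8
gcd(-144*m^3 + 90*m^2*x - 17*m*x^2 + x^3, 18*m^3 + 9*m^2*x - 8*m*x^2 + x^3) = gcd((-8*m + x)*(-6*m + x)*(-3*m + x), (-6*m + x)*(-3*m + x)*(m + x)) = 18*m^2 - 9*m*x + x^2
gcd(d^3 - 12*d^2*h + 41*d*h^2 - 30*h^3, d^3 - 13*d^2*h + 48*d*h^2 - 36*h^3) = d^2 - 7*d*h + 6*h^2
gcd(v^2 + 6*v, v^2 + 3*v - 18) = v + 6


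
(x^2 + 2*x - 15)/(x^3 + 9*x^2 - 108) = (x + 5)/(x^2 + 12*x + 36)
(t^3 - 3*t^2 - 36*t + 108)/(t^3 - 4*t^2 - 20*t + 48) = (t^2 + 3*t - 18)/(t^2 + 2*t - 8)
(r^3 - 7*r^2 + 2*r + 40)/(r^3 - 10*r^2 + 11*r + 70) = (r - 4)/(r - 7)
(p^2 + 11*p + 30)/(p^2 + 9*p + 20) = (p + 6)/(p + 4)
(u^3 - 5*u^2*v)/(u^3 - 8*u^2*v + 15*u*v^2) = u/(u - 3*v)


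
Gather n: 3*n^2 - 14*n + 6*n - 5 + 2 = 3*n^2 - 8*n - 3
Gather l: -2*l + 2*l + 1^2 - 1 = 0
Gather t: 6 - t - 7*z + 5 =-t - 7*z + 11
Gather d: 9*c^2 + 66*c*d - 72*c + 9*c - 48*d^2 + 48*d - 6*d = 9*c^2 - 63*c - 48*d^2 + d*(66*c + 42)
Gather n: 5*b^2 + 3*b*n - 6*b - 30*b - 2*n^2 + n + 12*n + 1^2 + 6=5*b^2 - 36*b - 2*n^2 + n*(3*b + 13) + 7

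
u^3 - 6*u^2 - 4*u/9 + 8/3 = (u - 6)*(u - 2/3)*(u + 2/3)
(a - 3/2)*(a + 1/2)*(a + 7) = a^3 + 6*a^2 - 31*a/4 - 21/4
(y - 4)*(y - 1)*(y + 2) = y^3 - 3*y^2 - 6*y + 8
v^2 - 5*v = v*(v - 5)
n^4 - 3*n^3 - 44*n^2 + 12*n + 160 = (n - 8)*(n - 2)*(n + 2)*(n + 5)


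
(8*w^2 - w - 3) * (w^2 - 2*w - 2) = 8*w^4 - 17*w^3 - 17*w^2 + 8*w + 6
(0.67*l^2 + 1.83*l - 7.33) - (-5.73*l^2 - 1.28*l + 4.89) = 6.4*l^2 + 3.11*l - 12.22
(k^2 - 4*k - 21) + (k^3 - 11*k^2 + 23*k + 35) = k^3 - 10*k^2 + 19*k + 14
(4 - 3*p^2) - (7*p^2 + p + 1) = -10*p^2 - p + 3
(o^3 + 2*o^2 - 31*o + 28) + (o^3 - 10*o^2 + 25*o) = 2*o^3 - 8*o^2 - 6*o + 28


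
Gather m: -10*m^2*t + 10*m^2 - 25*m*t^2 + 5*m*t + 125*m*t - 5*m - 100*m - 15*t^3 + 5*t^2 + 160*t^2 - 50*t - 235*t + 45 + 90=m^2*(10 - 10*t) + m*(-25*t^2 + 130*t - 105) - 15*t^3 + 165*t^2 - 285*t + 135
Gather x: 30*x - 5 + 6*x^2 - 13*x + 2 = 6*x^2 + 17*x - 3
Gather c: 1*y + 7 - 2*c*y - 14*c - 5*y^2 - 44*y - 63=c*(-2*y - 14) - 5*y^2 - 43*y - 56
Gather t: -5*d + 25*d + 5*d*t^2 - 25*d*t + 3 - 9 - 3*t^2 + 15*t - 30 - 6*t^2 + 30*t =20*d + t^2*(5*d - 9) + t*(45 - 25*d) - 36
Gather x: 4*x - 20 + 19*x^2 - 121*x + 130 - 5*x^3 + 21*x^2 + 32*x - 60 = -5*x^3 + 40*x^2 - 85*x + 50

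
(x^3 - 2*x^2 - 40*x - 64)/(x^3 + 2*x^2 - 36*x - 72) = (x^2 - 4*x - 32)/(x^2 - 36)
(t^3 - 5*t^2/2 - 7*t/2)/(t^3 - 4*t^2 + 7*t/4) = 2*(t + 1)/(2*t - 1)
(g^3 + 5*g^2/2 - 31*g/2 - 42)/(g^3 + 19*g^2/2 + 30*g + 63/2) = (g - 4)/(g + 3)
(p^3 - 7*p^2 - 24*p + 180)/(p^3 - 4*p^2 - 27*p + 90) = (p - 6)/(p - 3)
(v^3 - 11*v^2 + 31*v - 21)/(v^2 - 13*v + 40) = (v^3 - 11*v^2 + 31*v - 21)/(v^2 - 13*v + 40)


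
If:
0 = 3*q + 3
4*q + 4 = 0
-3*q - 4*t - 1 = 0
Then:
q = -1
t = 1/2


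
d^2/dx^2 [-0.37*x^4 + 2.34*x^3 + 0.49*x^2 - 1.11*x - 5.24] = -4.44*x^2 + 14.04*x + 0.98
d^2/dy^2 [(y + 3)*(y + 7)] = 2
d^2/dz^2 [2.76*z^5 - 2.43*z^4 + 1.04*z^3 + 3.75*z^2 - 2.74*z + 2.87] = 55.2*z^3 - 29.16*z^2 + 6.24*z + 7.5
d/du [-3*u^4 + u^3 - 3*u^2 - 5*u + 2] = -12*u^3 + 3*u^2 - 6*u - 5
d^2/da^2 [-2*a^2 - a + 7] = -4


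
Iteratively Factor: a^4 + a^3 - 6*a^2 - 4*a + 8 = (a + 2)*(a^3 - a^2 - 4*a + 4) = (a - 2)*(a + 2)*(a^2 + a - 2) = (a - 2)*(a - 1)*(a + 2)*(a + 2)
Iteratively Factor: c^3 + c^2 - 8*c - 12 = (c - 3)*(c^2 + 4*c + 4) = (c - 3)*(c + 2)*(c + 2)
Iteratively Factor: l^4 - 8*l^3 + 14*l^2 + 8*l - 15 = (l - 3)*(l^3 - 5*l^2 - l + 5) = (l - 3)*(l - 1)*(l^2 - 4*l - 5) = (l - 5)*(l - 3)*(l - 1)*(l + 1)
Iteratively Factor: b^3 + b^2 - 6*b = (b)*(b^2 + b - 6) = b*(b + 3)*(b - 2)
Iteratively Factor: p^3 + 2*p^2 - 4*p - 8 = (p + 2)*(p^2 - 4) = (p - 2)*(p + 2)*(p + 2)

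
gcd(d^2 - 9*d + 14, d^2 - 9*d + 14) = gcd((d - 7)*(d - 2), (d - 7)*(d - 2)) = d^2 - 9*d + 14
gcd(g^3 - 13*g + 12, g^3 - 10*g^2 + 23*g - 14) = g - 1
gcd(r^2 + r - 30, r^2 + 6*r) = r + 6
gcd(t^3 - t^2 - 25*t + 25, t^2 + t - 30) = t - 5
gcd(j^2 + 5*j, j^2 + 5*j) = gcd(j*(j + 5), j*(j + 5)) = j^2 + 5*j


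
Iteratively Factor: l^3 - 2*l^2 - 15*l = (l)*(l^2 - 2*l - 15) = l*(l + 3)*(l - 5)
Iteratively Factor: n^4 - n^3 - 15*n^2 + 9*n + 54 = (n - 3)*(n^3 + 2*n^2 - 9*n - 18) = (n - 3)*(n + 3)*(n^2 - n - 6) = (n - 3)*(n + 2)*(n + 3)*(n - 3)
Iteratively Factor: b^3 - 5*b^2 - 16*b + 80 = (b + 4)*(b^2 - 9*b + 20) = (b - 4)*(b + 4)*(b - 5)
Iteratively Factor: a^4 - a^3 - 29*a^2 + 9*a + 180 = (a + 4)*(a^3 - 5*a^2 - 9*a + 45) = (a + 3)*(a + 4)*(a^2 - 8*a + 15) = (a - 3)*(a + 3)*(a + 4)*(a - 5)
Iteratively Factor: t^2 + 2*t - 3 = (t - 1)*(t + 3)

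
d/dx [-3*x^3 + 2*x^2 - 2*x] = -9*x^2 + 4*x - 2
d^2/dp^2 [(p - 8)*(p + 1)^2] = 6*p - 12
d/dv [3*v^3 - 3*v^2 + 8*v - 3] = 9*v^2 - 6*v + 8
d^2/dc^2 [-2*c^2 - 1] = -4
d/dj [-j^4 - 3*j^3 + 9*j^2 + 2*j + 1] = -4*j^3 - 9*j^2 + 18*j + 2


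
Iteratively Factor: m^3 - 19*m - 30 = (m + 3)*(m^2 - 3*m - 10) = (m - 5)*(m + 3)*(m + 2)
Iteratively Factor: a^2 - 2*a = (a)*(a - 2)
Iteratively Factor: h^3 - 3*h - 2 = (h + 1)*(h^2 - h - 2) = (h + 1)^2*(h - 2)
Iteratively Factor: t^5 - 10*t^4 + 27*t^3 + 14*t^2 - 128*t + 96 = (t - 3)*(t^4 - 7*t^3 + 6*t^2 + 32*t - 32) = (t - 4)*(t - 3)*(t^3 - 3*t^2 - 6*t + 8) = (t - 4)*(t - 3)*(t + 2)*(t^2 - 5*t + 4) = (t - 4)^2*(t - 3)*(t + 2)*(t - 1)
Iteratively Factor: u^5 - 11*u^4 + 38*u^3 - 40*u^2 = (u - 4)*(u^4 - 7*u^3 + 10*u^2) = u*(u - 4)*(u^3 - 7*u^2 + 10*u) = u^2*(u - 4)*(u^2 - 7*u + 10) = u^2*(u - 5)*(u - 4)*(u - 2)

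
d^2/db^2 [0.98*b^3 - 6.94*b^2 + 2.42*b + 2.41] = 5.88*b - 13.88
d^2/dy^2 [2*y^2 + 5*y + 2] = 4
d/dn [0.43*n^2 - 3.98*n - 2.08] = 0.86*n - 3.98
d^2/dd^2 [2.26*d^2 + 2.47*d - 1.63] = 4.52000000000000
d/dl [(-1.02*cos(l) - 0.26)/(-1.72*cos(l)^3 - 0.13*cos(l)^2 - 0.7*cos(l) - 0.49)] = (3.5088*cos(l)^3 + 1.4742*cos(l)^2 + 0.0676*cos(l) - 0.3178)*sin(l)/(2.9584*cos(l)^6 + 0.4472*cos(l)^5 + 2.4249*cos(l)^4 + 1.8676*cos(l)^3 + 0.6174*cos(l)^2 + 0.686*cos(l) + 0.2401)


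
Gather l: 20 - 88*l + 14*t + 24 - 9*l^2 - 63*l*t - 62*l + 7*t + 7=-9*l^2 + l*(-63*t - 150) + 21*t + 51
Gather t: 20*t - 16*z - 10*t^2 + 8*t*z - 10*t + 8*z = -10*t^2 + t*(8*z + 10) - 8*z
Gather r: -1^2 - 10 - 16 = -27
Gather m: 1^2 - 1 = 0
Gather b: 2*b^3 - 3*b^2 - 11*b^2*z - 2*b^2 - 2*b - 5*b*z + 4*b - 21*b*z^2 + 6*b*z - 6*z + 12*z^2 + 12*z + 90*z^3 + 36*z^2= 2*b^3 + b^2*(-11*z - 5) + b*(-21*z^2 + z + 2) + 90*z^3 + 48*z^2 + 6*z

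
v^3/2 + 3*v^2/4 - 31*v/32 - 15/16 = (v/2 + 1)*(v - 5/4)*(v + 3/4)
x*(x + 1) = x^2 + x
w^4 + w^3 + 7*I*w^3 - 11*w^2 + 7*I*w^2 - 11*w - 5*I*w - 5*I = (w + 1)*(w + I)^2*(w + 5*I)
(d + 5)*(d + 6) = d^2 + 11*d + 30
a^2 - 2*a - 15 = (a - 5)*(a + 3)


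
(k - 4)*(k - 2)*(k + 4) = k^3 - 2*k^2 - 16*k + 32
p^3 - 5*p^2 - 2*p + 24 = (p - 4)*(p - 3)*(p + 2)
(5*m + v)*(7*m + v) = 35*m^2 + 12*m*v + v^2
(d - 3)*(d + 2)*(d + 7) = d^3 + 6*d^2 - 13*d - 42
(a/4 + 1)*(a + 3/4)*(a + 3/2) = a^3/4 + 25*a^2/16 + 81*a/32 + 9/8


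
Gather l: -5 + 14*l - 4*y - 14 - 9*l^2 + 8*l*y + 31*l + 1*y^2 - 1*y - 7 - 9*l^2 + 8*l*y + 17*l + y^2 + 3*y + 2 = -18*l^2 + l*(16*y + 62) + 2*y^2 - 2*y - 24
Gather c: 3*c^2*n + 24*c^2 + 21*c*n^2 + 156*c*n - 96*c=c^2*(3*n + 24) + c*(21*n^2 + 156*n - 96)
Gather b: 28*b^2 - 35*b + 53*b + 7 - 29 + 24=28*b^2 + 18*b + 2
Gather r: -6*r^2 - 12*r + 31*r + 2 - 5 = -6*r^2 + 19*r - 3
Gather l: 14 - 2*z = 14 - 2*z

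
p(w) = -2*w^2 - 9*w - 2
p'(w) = -4*w - 9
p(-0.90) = 4.48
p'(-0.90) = -5.40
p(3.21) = -51.50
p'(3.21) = -21.84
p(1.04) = -13.52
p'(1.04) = -13.16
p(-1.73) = 7.58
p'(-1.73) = -2.08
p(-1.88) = 7.85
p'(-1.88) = -1.48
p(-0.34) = 0.83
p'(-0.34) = -7.64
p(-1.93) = 7.92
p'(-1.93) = -1.28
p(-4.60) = -2.92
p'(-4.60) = 9.40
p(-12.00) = -182.00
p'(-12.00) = 39.00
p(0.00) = -2.00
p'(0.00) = -9.00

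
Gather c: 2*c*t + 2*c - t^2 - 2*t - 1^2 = c*(2*t + 2) - t^2 - 2*t - 1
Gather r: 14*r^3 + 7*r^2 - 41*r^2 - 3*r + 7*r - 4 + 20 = 14*r^3 - 34*r^2 + 4*r + 16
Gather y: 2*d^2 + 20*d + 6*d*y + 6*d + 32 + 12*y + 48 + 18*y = 2*d^2 + 26*d + y*(6*d + 30) + 80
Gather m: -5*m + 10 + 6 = 16 - 5*m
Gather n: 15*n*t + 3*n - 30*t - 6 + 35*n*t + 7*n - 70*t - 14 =n*(50*t + 10) - 100*t - 20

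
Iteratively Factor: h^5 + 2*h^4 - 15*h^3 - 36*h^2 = (h + 3)*(h^4 - h^3 - 12*h^2) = h*(h + 3)*(h^3 - h^2 - 12*h) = h*(h - 4)*(h + 3)*(h^2 + 3*h) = h*(h - 4)*(h + 3)^2*(h)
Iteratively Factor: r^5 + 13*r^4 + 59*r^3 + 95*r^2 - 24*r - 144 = (r + 3)*(r^4 + 10*r^3 + 29*r^2 + 8*r - 48) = (r + 3)*(r + 4)*(r^3 + 6*r^2 + 5*r - 12) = (r - 1)*(r + 3)*(r + 4)*(r^2 + 7*r + 12) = (r - 1)*(r + 3)*(r + 4)^2*(r + 3)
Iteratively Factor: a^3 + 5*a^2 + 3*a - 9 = (a - 1)*(a^2 + 6*a + 9) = (a - 1)*(a + 3)*(a + 3)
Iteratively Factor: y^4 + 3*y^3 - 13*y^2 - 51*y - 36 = (y - 4)*(y^3 + 7*y^2 + 15*y + 9) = (y - 4)*(y + 1)*(y^2 + 6*y + 9) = (y - 4)*(y + 1)*(y + 3)*(y + 3)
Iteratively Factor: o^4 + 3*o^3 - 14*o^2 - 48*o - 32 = (o + 1)*(o^3 + 2*o^2 - 16*o - 32) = (o + 1)*(o + 4)*(o^2 - 2*o - 8) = (o - 4)*(o + 1)*(o + 4)*(o + 2)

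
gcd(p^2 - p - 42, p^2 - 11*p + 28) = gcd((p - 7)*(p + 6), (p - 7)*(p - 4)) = p - 7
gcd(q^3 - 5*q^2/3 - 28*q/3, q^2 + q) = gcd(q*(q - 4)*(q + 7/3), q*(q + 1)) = q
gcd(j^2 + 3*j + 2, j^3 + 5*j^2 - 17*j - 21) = j + 1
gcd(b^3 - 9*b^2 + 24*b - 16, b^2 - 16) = b - 4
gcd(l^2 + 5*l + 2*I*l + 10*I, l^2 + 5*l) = l + 5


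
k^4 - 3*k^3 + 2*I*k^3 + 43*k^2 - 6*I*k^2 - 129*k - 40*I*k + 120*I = (k - 3)*(k - 5*I)*(k - I)*(k + 8*I)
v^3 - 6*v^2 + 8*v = v*(v - 4)*(v - 2)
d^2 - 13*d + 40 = (d - 8)*(d - 5)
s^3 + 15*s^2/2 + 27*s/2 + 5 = (s + 1/2)*(s + 2)*(s + 5)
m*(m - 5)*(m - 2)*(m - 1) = m^4 - 8*m^3 + 17*m^2 - 10*m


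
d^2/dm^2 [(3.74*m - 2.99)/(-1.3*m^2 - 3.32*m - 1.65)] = (-(2.6*m + 3.32)*(3.74*m - 2.99)*(5.2*m + 6.64) + (29.172*m + 17.0596)*(1.3*m^2 + 3.32*m + 1.65))/(1.3*m^2 + 3.32*m + 1.65)^3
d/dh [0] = 0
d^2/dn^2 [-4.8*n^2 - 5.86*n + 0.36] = -9.60000000000000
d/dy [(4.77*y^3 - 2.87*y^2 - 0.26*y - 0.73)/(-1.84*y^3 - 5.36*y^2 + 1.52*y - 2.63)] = (3.5527136788005e-15*y^5 - 30.848*y^4 + 13.544*y^3 - 47.4209*y^2 + 7.2706*y + 1.7934)/(3.3856*y^6 + 19.7248*y^5 + 23.136*y^4 - 6.616*y^3 + 30.504*y^2 - 7.9952*y + 6.9169)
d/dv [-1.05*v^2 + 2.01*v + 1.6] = 2.01 - 2.1*v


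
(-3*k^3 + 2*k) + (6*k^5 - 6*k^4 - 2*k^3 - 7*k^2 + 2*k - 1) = 6*k^5 - 6*k^4 - 5*k^3 - 7*k^2 + 4*k - 1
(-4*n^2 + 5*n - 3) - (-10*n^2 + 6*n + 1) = 6*n^2 - n - 4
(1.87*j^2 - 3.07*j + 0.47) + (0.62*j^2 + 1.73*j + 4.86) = 2.49*j^2 - 1.34*j + 5.33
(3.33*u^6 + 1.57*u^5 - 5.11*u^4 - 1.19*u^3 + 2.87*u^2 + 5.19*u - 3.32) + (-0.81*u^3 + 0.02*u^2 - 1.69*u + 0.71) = 3.33*u^6 + 1.57*u^5 - 5.11*u^4 - 2.0*u^3 + 2.89*u^2 + 3.5*u - 2.61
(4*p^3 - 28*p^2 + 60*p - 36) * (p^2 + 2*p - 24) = 4*p^5 - 20*p^4 - 92*p^3 + 756*p^2 - 1512*p + 864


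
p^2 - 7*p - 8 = (p - 8)*(p + 1)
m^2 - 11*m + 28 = (m - 7)*(m - 4)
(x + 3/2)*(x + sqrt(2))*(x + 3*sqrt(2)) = x^3 + 3*x^2/2 + 4*sqrt(2)*x^2 + 6*x + 6*sqrt(2)*x + 9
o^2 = o^2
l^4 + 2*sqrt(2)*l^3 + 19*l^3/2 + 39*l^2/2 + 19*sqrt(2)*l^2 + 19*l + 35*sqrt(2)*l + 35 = (l + 5/2)*(l + 7)*(l + sqrt(2))^2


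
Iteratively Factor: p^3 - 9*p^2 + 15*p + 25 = (p + 1)*(p^2 - 10*p + 25) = (p - 5)*(p + 1)*(p - 5)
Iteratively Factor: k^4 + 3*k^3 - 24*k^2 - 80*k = (k)*(k^3 + 3*k^2 - 24*k - 80) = k*(k + 4)*(k^2 - k - 20) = k*(k + 4)^2*(k - 5)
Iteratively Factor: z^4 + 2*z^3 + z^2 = (z + 1)*(z^3 + z^2) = (z + 1)^2*(z^2) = z*(z + 1)^2*(z)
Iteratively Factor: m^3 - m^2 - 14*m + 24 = (m + 4)*(m^2 - 5*m + 6) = (m - 3)*(m + 4)*(m - 2)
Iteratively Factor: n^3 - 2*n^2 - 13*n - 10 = (n + 1)*(n^2 - 3*n - 10) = (n + 1)*(n + 2)*(n - 5)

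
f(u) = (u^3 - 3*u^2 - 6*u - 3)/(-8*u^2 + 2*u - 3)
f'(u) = (16*u - 2)*(u^3 - 3*u^2 - 6*u - 3)/(-8*u^2 + 2*u - 3)^2 + (3*u^2 - 6*u - 6)/(-8*u^2 + 2*u - 3) = (-8*u^4 + 4*u^3 - 63*u^2 - 30*u + 24)/(64*u^4 - 32*u^3 + 52*u^2 - 12*u + 9)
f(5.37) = -0.15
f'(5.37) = -0.16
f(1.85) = 0.68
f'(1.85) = -0.44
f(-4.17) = 0.68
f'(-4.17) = -0.16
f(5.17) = -0.12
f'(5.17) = -0.16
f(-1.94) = 0.27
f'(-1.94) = -0.22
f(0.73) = 1.48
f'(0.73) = -0.96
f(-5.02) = 0.82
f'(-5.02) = -0.15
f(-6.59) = 1.04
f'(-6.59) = -0.14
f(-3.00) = 0.48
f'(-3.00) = -0.18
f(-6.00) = 0.96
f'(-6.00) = -0.14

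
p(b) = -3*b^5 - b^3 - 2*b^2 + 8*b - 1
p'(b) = -15*b^4 - 3*b^2 - 4*b + 8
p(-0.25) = -3.11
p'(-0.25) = 8.75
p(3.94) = -2910.10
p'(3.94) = -3669.06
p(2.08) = -118.81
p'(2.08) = -294.07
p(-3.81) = 2403.29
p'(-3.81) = -3181.07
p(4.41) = -5094.35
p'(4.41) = -5741.41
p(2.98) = -726.41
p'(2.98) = -1213.48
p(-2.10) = 105.16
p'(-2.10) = -288.55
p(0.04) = -0.68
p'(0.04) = 7.84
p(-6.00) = 23423.00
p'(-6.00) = -19516.00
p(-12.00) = 747839.00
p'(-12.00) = -311416.00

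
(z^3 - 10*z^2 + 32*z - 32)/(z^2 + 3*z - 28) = (z^2 - 6*z + 8)/(z + 7)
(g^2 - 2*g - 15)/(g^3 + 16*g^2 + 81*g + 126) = (g - 5)/(g^2 + 13*g + 42)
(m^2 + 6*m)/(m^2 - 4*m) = (m + 6)/(m - 4)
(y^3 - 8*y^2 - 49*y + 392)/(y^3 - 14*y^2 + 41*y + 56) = (y + 7)/(y + 1)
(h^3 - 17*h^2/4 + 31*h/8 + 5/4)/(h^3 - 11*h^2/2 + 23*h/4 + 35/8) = (4*h^2 - 7*h - 2)/(4*h^2 - 12*h - 7)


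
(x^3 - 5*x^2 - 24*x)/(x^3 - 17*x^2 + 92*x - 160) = x*(x + 3)/(x^2 - 9*x + 20)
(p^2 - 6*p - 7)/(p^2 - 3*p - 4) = (p - 7)/(p - 4)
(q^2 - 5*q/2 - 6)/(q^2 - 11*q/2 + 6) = (2*q + 3)/(2*q - 3)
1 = 1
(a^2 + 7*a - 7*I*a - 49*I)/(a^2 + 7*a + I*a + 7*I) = (a - 7*I)/(a + I)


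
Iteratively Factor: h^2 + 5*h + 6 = (h + 2)*(h + 3)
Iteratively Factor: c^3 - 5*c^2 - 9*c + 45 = (c - 5)*(c^2 - 9) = (c - 5)*(c + 3)*(c - 3)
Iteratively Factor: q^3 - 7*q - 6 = (q - 3)*(q^2 + 3*q + 2) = (q - 3)*(q + 1)*(q + 2)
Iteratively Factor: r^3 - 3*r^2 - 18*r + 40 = (r - 5)*(r^2 + 2*r - 8) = (r - 5)*(r + 4)*(r - 2)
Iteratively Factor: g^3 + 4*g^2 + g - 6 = (g - 1)*(g^2 + 5*g + 6) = (g - 1)*(g + 3)*(g + 2)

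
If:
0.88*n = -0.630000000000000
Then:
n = -0.72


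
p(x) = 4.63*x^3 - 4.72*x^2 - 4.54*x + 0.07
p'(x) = 13.89*x^2 - 9.44*x - 4.54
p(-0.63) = -0.10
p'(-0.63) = 6.92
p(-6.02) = -1153.77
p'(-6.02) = 555.67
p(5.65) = 658.82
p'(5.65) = 385.53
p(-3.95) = -340.99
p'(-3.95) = 249.47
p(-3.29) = -200.96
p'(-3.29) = 176.86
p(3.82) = 171.94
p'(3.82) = 162.09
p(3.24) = 93.29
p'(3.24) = 110.69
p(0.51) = -2.86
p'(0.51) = -5.74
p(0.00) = 0.07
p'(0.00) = -4.54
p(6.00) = 802.99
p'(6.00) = 438.86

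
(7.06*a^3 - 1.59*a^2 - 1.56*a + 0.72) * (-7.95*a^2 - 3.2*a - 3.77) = -56.127*a^5 - 9.9515*a^4 - 9.1262*a^3 + 5.2623*a^2 + 3.5772*a - 2.7144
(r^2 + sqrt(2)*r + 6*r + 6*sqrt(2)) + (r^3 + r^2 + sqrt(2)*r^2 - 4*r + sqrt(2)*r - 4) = r^3 + sqrt(2)*r^2 + 2*r^2 + 2*r + 2*sqrt(2)*r - 4 + 6*sqrt(2)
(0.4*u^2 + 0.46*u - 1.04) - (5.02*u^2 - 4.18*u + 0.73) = -4.62*u^2 + 4.64*u - 1.77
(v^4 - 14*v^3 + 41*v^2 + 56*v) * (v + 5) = v^5 - 9*v^4 - 29*v^3 + 261*v^2 + 280*v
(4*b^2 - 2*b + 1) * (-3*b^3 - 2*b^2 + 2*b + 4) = -12*b^5 - 2*b^4 + 9*b^3 + 10*b^2 - 6*b + 4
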